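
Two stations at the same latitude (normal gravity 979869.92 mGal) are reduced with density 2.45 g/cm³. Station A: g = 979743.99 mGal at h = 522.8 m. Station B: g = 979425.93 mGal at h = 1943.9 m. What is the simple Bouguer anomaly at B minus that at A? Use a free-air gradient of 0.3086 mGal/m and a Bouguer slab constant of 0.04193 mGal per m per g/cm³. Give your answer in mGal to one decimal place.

Δg_SB(A) = 979743.99 − 979869.92 + 0.3086×522.8 − 0.04193×2.45×522.8 = -18.30 mGal
Δg_SB(B) = 979425.93 − 979869.92 + 0.3086×1943.9 − 0.04193×2.45×1943.9 = -43.80 mGal
Difference = -43.80 − (-18.30) = -25.50 mGal

-25.5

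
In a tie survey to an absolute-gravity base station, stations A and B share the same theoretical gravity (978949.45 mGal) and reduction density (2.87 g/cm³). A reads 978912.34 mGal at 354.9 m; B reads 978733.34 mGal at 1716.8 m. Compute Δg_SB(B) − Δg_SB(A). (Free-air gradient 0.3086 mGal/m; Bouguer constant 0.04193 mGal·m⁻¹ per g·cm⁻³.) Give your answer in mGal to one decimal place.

77.4

Δg_SB(A) = 978912.34 − 978949.45 + 0.3086×354.9 − 0.04193×2.87×354.9 = 29.70 mGal
Δg_SB(B) = 978733.34 − 978949.45 + 0.3086×1716.8 − 0.04193×2.87×1716.8 = 107.10 mGal
Difference = 107.10 − (29.70) = 77.40 mGal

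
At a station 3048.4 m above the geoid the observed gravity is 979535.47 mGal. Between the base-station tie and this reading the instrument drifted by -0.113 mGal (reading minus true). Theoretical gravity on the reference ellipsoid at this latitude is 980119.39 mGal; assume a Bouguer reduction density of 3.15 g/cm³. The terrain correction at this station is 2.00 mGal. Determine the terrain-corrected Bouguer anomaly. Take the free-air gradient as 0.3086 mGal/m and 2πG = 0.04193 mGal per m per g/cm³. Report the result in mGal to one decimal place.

Drift-corrected reading = 979535.47 − (-0.113) = 979535.583 mGal
Free-air correction = 0.3086 × 3048.4 = 940.74 mGal
Free-air anomaly = 979535.583 − 980119.39 + (940.74) = 356.933 mGal
Bouguer slab correction = 0.04193 × 3.15 × 3048.4 = 402.63 mGal
Simple Bouguer anomaly = 356.933 − (402.63) = -45.697 mGal
Complete Bouguer anomaly = -45.697 + 2.00 = -43.697 mGal

-43.7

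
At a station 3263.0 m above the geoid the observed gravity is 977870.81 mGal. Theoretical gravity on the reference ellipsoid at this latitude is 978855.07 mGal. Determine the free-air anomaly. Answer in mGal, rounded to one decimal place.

22.7

Free-air correction = 0.3086 × 3263.0 = 1006.96 mGal
Free-air anomaly = 977870.81 − 978855.07 + (1006.96) = 22.70 mGal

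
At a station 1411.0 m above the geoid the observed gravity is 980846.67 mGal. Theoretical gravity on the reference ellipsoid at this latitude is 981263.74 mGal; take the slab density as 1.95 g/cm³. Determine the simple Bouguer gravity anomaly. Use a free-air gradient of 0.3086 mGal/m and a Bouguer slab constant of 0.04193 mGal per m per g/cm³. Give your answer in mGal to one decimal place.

-97.0

Free-air correction = 0.3086 × 1411.0 = 435.43 mGal
Free-air anomaly = 980846.67 − 981263.74 + (435.43) = 18.36 mGal
Bouguer slab correction = 0.04193 × 1.95 × 1411.0 = 115.37 mGal
Simple Bouguer anomaly = 18.36 − (115.37) = -97.01 mGal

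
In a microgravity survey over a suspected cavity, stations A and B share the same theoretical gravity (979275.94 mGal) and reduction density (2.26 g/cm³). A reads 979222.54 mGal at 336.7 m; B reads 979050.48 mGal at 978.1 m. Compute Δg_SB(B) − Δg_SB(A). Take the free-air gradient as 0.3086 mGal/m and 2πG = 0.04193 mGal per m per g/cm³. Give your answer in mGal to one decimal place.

Δg_SB(A) = 979222.54 − 979275.94 + 0.3086×336.7 − 0.04193×2.26×336.7 = 18.60 mGal
Δg_SB(B) = 979050.48 − 979275.94 + 0.3086×978.1 − 0.04193×2.26×978.1 = -16.30 mGal
Difference = -16.30 − (18.60) = -34.90 mGal

-34.9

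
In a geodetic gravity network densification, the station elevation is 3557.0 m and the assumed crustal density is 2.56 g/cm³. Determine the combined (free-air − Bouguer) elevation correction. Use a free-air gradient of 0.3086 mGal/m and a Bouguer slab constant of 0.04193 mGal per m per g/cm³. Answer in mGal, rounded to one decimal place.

715.9

Combined gradient = 0.3086 − 0.04193 × 2.56 = 0.2012592 mGal/m
Combined elevation correction = 0.2012592 × 3557.0 = 715.9 mGal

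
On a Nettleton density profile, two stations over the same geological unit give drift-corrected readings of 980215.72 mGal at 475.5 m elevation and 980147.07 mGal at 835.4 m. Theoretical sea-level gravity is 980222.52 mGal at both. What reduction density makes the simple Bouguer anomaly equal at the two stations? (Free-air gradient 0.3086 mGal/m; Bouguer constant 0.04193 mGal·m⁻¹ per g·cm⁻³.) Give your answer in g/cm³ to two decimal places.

Δg_obs = 980147.07 − 980215.72 = -68.65 mGal over Δh = 835.4 − 475.5 = 359.9 m
Equal Bouguer anomalies ⇒ Δg_obs + (0.3086 − 0.04193ρ)·Δh = 0
0.3086 − 0.04193ρ = −Δg_obs/Δh = 0.19075
ρ = (0.3086 − 0.19075) / 0.04193 = 2.81 g/cm³

2.81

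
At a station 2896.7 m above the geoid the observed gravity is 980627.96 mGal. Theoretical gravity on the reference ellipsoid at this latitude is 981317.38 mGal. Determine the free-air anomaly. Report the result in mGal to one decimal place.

Free-air correction = 0.3086 × 2896.7 = 893.92 mGal
Free-air anomaly = 980627.96 − 981317.38 + (893.92) = 204.50 mGal

204.5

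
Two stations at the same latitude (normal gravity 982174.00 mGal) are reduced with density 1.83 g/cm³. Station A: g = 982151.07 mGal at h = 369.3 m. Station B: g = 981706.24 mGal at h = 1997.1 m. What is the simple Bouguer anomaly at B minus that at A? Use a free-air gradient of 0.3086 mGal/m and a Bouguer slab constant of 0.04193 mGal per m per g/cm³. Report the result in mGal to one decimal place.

Δg_SB(A) = 982151.07 − 982174.00 + 0.3086×369.3 − 0.04193×1.83×369.3 = 62.70 mGal
Δg_SB(B) = 981706.24 − 982174.00 + 0.3086×1997.1 − 0.04193×1.83×1997.1 = -4.70 mGal
Difference = -4.70 − (62.70) = -67.40 mGal

-67.4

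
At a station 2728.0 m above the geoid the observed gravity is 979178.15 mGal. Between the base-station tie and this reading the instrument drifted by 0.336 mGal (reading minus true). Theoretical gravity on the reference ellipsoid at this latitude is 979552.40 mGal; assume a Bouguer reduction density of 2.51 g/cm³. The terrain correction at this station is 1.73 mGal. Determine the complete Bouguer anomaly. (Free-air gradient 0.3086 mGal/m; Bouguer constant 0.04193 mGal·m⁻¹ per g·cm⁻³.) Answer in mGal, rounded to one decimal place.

Drift-corrected reading = 979178.15 − (0.336) = 979177.814 mGal
Free-air correction = 0.3086 × 2728.0 = 841.86 mGal
Free-air anomaly = 979177.814 − 979552.40 + (841.86) = 467.274 mGal
Bouguer slab correction = 0.04193 × 2.51 × 2728.0 = 287.11 mGal
Simple Bouguer anomaly = 467.274 − (287.11) = 180.164 mGal
Complete Bouguer anomaly = 180.164 + 1.73 = 181.894 mGal

181.9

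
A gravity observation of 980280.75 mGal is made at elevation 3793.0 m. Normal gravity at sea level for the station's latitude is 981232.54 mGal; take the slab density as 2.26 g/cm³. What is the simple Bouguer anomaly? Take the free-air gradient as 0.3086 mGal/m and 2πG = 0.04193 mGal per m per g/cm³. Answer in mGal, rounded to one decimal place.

Free-air correction = 0.3086 × 3793.0 = 1170.52 mGal
Free-air anomaly = 980280.75 − 981232.54 + (1170.52) = 218.73 mGal
Bouguer slab correction = 0.04193 × 2.26 × 3793.0 = 359.43 mGal
Simple Bouguer anomaly = 218.73 − (359.43) = -140.70 mGal

-140.7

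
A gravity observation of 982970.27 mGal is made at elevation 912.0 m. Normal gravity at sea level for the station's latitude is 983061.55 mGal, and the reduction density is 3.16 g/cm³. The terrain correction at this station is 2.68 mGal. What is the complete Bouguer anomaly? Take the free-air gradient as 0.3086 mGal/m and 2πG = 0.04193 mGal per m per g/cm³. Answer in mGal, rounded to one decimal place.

72.0

Free-air correction = 0.3086 × 912.0 = 281.44 mGal
Free-air anomaly = 982970.27 − 983061.55 + (281.44) = 190.16 mGal
Bouguer slab correction = 0.04193 × 3.16 × 912.0 = 120.84 mGal
Simple Bouguer anomaly = 190.16 − (120.84) = 69.32 mGal
Complete Bouguer anomaly = 69.32 + 2.68 = 72.00 mGal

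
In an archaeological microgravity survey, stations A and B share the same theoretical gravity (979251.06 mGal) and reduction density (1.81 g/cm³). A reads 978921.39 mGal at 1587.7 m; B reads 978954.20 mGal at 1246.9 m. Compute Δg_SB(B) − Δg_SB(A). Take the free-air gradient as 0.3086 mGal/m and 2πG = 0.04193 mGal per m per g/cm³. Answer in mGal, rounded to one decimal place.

-46.5

Δg_SB(A) = 978921.39 − 979251.06 + 0.3086×1587.7 − 0.04193×1.81×1587.7 = 39.80 mGal
Δg_SB(B) = 978954.20 − 979251.06 + 0.3086×1246.9 − 0.04193×1.81×1246.9 = -6.70 mGal
Difference = -6.70 − (39.80) = -46.50 mGal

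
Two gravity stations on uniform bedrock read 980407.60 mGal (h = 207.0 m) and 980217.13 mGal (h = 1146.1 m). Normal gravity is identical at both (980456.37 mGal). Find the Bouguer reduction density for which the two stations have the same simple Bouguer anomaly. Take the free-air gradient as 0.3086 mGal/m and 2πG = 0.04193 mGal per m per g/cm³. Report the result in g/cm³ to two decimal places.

2.52

Δg_obs = 980217.13 − 980407.60 = -190.47 mGal over Δh = 1146.1 − 207.0 = 939.1 m
Equal Bouguer anomalies ⇒ Δg_obs + (0.3086 − 0.04193ρ)·Δh = 0
0.3086 − 0.04193ρ = −Δg_obs/Δh = 0.20282
ρ = (0.3086 − 0.20282) / 0.04193 = 2.52 g/cm³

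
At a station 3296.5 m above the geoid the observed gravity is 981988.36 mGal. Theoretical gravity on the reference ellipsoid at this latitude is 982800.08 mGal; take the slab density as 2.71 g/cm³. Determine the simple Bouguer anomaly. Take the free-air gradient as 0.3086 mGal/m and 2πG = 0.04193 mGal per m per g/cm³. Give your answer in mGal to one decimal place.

Free-air correction = 0.3086 × 3296.5 = 1017.30 mGal
Free-air anomaly = 981988.36 − 982800.08 + (1017.30) = 205.58 mGal
Bouguer slab correction = 0.04193 × 2.71 × 3296.5 = 374.58 mGal
Simple Bouguer anomaly = 205.58 − (374.58) = -169.00 mGal

-169.0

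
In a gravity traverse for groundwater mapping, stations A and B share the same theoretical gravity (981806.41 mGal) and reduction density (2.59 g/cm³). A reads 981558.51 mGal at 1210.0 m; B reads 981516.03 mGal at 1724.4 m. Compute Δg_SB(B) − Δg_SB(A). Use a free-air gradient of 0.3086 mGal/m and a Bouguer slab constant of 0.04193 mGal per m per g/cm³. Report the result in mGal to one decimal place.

60.4

Δg_SB(A) = 981558.51 − 981806.41 + 0.3086×1210.0 − 0.04193×2.59×1210.0 = -5.90 mGal
Δg_SB(B) = 981516.03 − 981806.41 + 0.3086×1724.4 − 0.04193×2.59×1724.4 = 54.50 mGal
Difference = 54.50 − (-5.90) = 60.40 mGal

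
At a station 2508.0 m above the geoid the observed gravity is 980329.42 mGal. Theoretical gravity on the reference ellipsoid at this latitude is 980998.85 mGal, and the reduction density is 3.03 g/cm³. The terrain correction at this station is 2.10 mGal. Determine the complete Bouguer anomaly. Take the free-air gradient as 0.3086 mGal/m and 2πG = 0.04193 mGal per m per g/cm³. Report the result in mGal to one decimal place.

-212.0

Free-air correction = 0.3086 × 2508.0 = 773.97 mGal
Free-air anomaly = 980329.42 − 980998.85 + (773.97) = 104.54 mGal
Bouguer slab correction = 0.04193 × 3.03 × 2508.0 = 318.64 mGal
Simple Bouguer anomaly = 104.54 − (318.64) = -214.10 mGal
Complete Bouguer anomaly = -214.10 + 2.10 = -212.00 mGal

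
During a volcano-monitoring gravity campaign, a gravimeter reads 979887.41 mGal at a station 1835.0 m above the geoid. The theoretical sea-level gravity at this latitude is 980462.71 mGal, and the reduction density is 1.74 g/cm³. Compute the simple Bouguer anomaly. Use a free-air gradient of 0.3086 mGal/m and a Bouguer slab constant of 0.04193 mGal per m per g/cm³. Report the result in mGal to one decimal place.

-142.9

Free-air correction = 0.3086 × 1835.0 = 566.28 mGal
Free-air anomaly = 979887.41 − 980462.71 + (566.28) = -9.02 mGal
Bouguer slab correction = 0.04193 × 1.74 × 1835.0 = 133.88 mGal
Simple Bouguer anomaly = -9.02 − (133.88) = -142.90 mGal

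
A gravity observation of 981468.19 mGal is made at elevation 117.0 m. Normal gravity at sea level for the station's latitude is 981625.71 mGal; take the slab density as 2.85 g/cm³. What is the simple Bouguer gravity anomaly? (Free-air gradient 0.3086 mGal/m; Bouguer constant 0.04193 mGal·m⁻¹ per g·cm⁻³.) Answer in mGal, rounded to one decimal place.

-135.4

Free-air correction = 0.3086 × 117.0 = 36.11 mGal
Free-air anomaly = 981468.19 − 981625.71 + (36.11) = -121.41 mGal
Bouguer slab correction = 0.04193 × 2.85 × 117.0 = 13.98 mGal
Simple Bouguer anomaly = -121.41 − (13.98) = -135.39 mGal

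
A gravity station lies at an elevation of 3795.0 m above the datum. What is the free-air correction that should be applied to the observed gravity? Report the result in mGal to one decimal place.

1171.1

Free-air correction = 0.3086 × 3795.0 = 1171.1 mGal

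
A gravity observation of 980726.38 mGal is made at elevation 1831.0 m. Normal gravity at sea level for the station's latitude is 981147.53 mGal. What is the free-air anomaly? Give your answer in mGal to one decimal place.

143.9

Free-air correction = 0.3086 × 1831.0 = 565.05 mGal
Free-air anomaly = 980726.38 − 981147.53 + (565.05) = 143.90 mGal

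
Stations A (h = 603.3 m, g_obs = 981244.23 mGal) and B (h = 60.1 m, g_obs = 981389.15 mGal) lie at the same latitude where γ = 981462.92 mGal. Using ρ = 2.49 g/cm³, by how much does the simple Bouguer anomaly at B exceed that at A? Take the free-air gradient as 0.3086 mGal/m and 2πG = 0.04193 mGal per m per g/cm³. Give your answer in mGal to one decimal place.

Δg_SB(A) = 981244.23 − 981462.92 + 0.3086×603.3 − 0.04193×2.49×603.3 = -95.50 mGal
Δg_SB(B) = 981389.15 − 981462.92 + 0.3086×60.1 − 0.04193×2.49×60.1 = -61.50 mGal
Difference = -61.50 − (-95.50) = 34.00 mGal

34.0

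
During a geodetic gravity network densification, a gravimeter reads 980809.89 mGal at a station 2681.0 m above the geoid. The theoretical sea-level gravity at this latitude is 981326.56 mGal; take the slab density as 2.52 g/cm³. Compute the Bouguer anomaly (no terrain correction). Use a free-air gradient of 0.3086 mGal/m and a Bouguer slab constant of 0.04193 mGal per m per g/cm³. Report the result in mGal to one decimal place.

Free-air correction = 0.3086 × 2681.0 = 827.36 mGal
Free-air anomaly = 980809.89 − 981326.56 + (827.36) = 310.69 mGal
Bouguer slab correction = 0.04193 × 2.52 × 2681.0 = 283.28 mGal
Simple Bouguer anomaly = 310.69 − (283.28) = 27.41 mGal

27.4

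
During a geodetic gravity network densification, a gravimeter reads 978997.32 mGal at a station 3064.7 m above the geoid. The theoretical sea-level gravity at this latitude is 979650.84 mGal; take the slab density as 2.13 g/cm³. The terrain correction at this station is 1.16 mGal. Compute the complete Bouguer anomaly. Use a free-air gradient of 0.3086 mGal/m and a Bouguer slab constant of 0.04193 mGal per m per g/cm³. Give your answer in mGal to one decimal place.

19.7

Free-air correction = 0.3086 × 3064.7 = 945.77 mGal
Free-air anomaly = 978997.32 − 979650.84 + (945.77) = 292.25 mGal
Bouguer slab correction = 0.04193 × 2.13 × 3064.7 = 273.71 mGal
Simple Bouguer anomaly = 292.25 − (273.71) = 18.54 mGal
Complete Bouguer anomaly = 18.54 + 1.16 = 19.70 mGal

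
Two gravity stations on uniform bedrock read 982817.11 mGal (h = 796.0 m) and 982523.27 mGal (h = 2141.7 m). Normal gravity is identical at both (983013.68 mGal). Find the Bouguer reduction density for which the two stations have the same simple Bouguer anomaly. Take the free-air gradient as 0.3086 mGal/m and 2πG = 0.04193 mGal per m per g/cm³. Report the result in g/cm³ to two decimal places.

Δg_obs = 982523.27 − 982817.11 = -293.84 mGal over Δh = 2141.7 − 796.0 = 1345.7 m
Equal Bouguer anomalies ⇒ Δg_obs + (0.3086 − 0.04193ρ)·Δh = 0
0.3086 − 0.04193ρ = −Δg_obs/Δh = 0.21835
ρ = (0.3086 − 0.21835) / 0.04193 = 2.15 g/cm³

2.15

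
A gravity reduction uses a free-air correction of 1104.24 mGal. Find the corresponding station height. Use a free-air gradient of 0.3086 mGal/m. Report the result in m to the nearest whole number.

h = 1104.24 / 0.3086 = 3578.22 m

3578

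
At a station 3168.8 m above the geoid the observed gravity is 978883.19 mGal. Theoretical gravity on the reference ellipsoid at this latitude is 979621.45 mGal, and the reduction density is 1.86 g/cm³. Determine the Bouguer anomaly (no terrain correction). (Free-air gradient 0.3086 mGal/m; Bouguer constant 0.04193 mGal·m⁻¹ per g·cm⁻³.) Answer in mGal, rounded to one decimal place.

-7.5

Free-air correction = 0.3086 × 3168.8 = 977.89 mGal
Free-air anomaly = 978883.19 − 979621.45 + (977.89) = 239.63 mGal
Bouguer slab correction = 0.04193 × 1.86 × 3168.8 = 247.13 mGal
Simple Bouguer anomaly = 239.63 − (247.13) = -7.50 mGal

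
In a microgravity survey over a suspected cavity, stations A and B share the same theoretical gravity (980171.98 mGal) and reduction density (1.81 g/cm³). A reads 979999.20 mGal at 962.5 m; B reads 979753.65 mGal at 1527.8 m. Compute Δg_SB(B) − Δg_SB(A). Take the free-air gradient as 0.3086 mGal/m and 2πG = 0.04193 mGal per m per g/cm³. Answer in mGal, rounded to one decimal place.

-114.0

Δg_SB(A) = 979999.20 − 980171.98 + 0.3086×962.5 − 0.04193×1.81×962.5 = 51.20 mGal
Δg_SB(B) = 979753.65 − 980171.98 + 0.3086×1527.8 − 0.04193×1.81×1527.8 = -62.80 mGal
Difference = -62.80 − (51.20) = -114.00 mGal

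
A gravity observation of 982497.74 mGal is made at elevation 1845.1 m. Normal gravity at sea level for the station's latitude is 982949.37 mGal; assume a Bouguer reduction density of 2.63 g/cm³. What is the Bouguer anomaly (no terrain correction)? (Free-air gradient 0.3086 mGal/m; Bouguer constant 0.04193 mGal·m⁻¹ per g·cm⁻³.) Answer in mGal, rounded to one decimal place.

-85.7

Free-air correction = 0.3086 × 1845.1 = 569.40 mGal
Free-air anomaly = 982497.74 − 982949.37 + (569.40) = 117.77 mGal
Bouguer slab correction = 0.04193 × 2.63 × 1845.1 = 203.47 mGal
Simple Bouguer anomaly = 117.77 − (203.47) = -85.70 mGal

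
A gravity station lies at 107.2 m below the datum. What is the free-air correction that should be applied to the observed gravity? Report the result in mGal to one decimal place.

-33.1

Free-air correction = 0.3086 × -107.2 = -33.1 mGal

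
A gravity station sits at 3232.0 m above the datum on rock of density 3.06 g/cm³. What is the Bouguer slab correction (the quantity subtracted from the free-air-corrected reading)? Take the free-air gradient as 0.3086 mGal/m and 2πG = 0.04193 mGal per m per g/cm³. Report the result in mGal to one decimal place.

414.7

Bouguer slab correction = 0.04193 × 3.06 × 3232.0 = 414.7 mGal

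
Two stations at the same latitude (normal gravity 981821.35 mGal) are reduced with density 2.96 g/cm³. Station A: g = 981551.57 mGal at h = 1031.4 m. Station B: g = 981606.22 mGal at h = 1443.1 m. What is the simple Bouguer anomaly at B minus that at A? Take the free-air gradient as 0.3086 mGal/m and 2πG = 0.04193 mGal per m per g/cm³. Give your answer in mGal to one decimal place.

130.6

Δg_SB(A) = 981551.57 − 981821.35 + 0.3086×1031.4 − 0.04193×2.96×1031.4 = -79.50 mGal
Δg_SB(B) = 981606.22 − 981821.35 + 0.3086×1443.1 − 0.04193×2.96×1443.1 = 51.10 mGal
Difference = 51.10 − (-79.50) = 130.60 mGal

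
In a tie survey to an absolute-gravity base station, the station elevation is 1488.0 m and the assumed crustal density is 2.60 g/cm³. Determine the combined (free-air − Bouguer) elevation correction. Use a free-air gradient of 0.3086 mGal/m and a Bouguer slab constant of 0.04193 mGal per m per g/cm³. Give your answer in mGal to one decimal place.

Combined gradient = 0.3086 − 0.04193 × 2.60 = 0.1995820 mGal/m
Combined elevation correction = 0.1995820 × 1488.0 = 297.0 mGal

297.0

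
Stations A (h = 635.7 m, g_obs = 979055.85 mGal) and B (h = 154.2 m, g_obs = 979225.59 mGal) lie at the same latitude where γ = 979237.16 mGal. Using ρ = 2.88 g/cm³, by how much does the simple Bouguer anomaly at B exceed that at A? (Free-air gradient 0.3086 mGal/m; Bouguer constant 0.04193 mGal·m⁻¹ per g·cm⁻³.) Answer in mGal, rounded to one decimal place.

79.3

Δg_SB(A) = 979055.85 − 979237.16 + 0.3086×635.7 − 0.04193×2.88×635.7 = -61.90 mGal
Δg_SB(B) = 979225.59 − 979237.16 + 0.3086×154.2 − 0.04193×2.88×154.2 = 17.40 mGal
Difference = 17.40 − (-61.90) = 79.30 mGal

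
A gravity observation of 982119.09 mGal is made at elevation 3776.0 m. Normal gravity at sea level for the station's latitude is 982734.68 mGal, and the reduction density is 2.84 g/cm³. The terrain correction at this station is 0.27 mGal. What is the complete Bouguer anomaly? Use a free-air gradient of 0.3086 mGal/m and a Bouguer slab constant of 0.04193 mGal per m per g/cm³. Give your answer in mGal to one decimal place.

Free-air correction = 0.3086 × 3776.0 = 1165.27 mGal
Free-air anomaly = 982119.09 − 982734.68 + (1165.27) = 549.68 mGal
Bouguer slab correction = 0.04193 × 2.84 × 3776.0 = 449.65 mGal
Simple Bouguer anomaly = 549.68 − (449.65) = 100.03 mGal
Complete Bouguer anomaly = 100.03 + 0.27 = 100.30 mGal

100.3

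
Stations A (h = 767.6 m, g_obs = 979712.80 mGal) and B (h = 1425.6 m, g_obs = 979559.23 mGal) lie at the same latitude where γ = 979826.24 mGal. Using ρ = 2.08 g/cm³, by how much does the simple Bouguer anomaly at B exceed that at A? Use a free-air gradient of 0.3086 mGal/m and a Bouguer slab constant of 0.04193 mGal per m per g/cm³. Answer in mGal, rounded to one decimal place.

-7.9

Δg_SB(A) = 979712.80 − 979826.24 + 0.3086×767.6 − 0.04193×2.08×767.6 = 56.50 mGal
Δg_SB(B) = 979559.23 − 979826.24 + 0.3086×1425.6 − 0.04193×2.08×1425.6 = 48.60 mGal
Difference = 48.60 − (56.50) = -7.90 mGal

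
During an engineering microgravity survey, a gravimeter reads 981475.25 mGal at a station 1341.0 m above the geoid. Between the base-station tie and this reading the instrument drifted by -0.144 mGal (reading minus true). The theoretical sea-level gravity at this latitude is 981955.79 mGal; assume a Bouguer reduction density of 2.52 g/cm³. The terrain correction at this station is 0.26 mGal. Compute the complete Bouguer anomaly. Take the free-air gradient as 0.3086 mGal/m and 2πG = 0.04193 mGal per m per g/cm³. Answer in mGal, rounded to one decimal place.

-208.0

Drift-corrected reading = 981475.25 − (-0.144) = 981475.394 mGal
Free-air correction = 0.3086 × 1341.0 = 413.83 mGal
Free-air anomaly = 981475.394 − 981955.79 + (413.83) = -66.566 mGal
Bouguer slab correction = 0.04193 × 2.52 × 1341.0 = 141.69 mGal
Simple Bouguer anomaly = -66.566 − (141.69) = -208.256 mGal
Complete Bouguer anomaly = -208.256 + 0.26 = -207.996 mGal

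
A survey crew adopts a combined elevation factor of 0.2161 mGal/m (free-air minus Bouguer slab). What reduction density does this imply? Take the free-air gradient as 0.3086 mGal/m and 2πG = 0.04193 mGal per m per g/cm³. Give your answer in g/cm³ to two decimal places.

2.21

0.2161 = 0.3086 − 0.04193 × ρ
ρ = (0.3086 − 0.2161) / 0.04193 = 2.21 g/cm³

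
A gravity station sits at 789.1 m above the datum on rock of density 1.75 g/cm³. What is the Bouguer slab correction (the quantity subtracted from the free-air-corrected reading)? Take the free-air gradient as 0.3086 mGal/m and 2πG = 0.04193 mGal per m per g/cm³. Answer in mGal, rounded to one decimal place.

57.9

Bouguer slab correction = 0.04193 × 1.75 × 789.1 = 57.9 mGal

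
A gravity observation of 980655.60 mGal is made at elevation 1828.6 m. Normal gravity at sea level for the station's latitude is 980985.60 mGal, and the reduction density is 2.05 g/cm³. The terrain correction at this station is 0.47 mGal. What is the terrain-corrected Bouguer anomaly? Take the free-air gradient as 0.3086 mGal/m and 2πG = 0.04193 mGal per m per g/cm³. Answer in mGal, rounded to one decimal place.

77.6

Free-air correction = 0.3086 × 1828.6 = 564.31 mGal
Free-air anomaly = 980655.60 − 980985.60 + (564.31) = 234.31 mGal
Bouguer slab correction = 0.04193 × 2.05 × 1828.6 = 157.18 mGal
Simple Bouguer anomaly = 234.31 − (157.18) = 77.13 mGal
Complete Bouguer anomaly = 77.13 + 0.47 = 77.60 mGal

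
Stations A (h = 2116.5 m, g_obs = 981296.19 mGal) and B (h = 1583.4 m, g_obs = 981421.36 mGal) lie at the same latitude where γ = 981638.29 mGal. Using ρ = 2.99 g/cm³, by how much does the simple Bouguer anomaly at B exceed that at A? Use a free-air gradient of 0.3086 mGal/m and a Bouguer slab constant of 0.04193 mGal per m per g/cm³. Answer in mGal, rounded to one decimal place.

27.5

Δg_SB(A) = 981296.19 − 981638.29 + 0.3086×2116.5 − 0.04193×2.99×2116.5 = 45.70 mGal
Δg_SB(B) = 981421.36 − 981638.29 + 0.3086×1583.4 − 0.04193×2.99×1583.4 = 73.20 mGal
Difference = 73.20 − (45.70) = 27.50 mGal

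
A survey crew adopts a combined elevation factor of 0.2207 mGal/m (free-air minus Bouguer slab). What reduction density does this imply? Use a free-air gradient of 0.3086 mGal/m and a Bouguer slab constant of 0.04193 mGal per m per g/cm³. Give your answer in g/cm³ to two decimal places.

2.10

0.2207 = 0.3086 − 0.04193 × ρ
ρ = (0.3086 − 0.2207) / 0.04193 = 2.10 g/cm³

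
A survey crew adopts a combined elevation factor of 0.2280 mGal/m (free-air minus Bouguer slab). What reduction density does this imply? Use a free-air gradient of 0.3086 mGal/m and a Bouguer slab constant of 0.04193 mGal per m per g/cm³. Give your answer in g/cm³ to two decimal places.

0.2280 = 0.3086 − 0.04193 × ρ
ρ = (0.3086 − 0.2280) / 0.04193 = 1.92 g/cm³

1.92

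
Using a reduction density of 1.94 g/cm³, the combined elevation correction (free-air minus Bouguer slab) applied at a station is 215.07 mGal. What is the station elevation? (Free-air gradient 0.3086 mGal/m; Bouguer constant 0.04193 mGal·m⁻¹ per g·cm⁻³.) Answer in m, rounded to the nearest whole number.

Combined gradient = 0.3086 − 0.04193 × 1.94 = 0.2272558 mGal/m
h = 215.07 / 0.2272558 = 946.38 m

946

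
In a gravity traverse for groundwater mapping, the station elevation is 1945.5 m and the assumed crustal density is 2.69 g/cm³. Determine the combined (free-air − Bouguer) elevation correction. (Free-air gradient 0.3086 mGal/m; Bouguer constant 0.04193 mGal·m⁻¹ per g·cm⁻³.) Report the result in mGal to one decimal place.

Combined gradient = 0.3086 − 0.04193 × 2.69 = 0.1958083 mGal/m
Combined elevation correction = 0.1958083 × 1945.5 = 380.9 mGal

380.9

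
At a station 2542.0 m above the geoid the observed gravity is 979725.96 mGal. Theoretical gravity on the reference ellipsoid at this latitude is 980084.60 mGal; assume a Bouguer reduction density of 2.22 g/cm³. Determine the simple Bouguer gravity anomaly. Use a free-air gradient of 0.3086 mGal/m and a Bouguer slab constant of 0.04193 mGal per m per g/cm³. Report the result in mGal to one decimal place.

189.2

Free-air correction = 0.3086 × 2542.0 = 784.46 mGal
Free-air anomaly = 979725.96 − 980084.60 + (784.46) = 425.82 mGal
Bouguer slab correction = 0.04193 × 2.22 × 2542.0 = 236.62 mGal
Simple Bouguer anomaly = 425.82 − (236.62) = 189.20 mGal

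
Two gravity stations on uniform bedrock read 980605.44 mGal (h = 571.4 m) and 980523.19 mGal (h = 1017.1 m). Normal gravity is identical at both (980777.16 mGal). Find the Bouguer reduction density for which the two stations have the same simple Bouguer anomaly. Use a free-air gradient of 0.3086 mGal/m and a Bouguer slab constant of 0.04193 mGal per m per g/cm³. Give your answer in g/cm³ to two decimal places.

2.96

Δg_obs = 980523.19 − 980605.44 = -82.25 mGal over Δh = 1017.1 − 571.4 = 445.7 m
Equal Bouguer anomalies ⇒ Δg_obs + (0.3086 − 0.04193ρ)·Δh = 0
0.3086 − 0.04193ρ = −Δg_obs/Δh = 0.18454
ρ = (0.3086 − 0.18454) / 0.04193 = 2.96 g/cm³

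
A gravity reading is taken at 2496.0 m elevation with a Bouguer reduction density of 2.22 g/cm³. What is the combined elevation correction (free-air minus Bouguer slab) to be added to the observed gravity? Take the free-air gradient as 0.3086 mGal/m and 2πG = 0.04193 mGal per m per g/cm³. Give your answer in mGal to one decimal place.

537.9

Combined gradient = 0.3086 − 0.04193 × 2.22 = 0.2155154 mGal/m
Combined elevation correction = 0.2155154 × 2496.0 = 537.9 mGal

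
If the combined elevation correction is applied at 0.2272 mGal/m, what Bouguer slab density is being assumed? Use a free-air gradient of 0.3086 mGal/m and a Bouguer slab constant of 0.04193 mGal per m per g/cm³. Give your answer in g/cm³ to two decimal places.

0.2272 = 0.3086 − 0.04193 × ρ
ρ = (0.3086 − 0.2272) / 0.04193 = 1.94 g/cm³

1.94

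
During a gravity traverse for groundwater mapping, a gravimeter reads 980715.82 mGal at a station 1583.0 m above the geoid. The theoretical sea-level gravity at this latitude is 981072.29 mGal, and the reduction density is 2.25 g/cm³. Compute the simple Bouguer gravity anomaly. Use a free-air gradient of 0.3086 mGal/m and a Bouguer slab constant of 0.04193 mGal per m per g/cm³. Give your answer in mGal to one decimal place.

-17.3

Free-air correction = 0.3086 × 1583.0 = 488.51 mGal
Free-air anomaly = 980715.82 − 981072.29 + (488.51) = 132.04 mGal
Bouguer slab correction = 0.04193 × 2.25 × 1583.0 = 149.34 mGal
Simple Bouguer anomaly = 132.04 − (149.34) = -17.30 mGal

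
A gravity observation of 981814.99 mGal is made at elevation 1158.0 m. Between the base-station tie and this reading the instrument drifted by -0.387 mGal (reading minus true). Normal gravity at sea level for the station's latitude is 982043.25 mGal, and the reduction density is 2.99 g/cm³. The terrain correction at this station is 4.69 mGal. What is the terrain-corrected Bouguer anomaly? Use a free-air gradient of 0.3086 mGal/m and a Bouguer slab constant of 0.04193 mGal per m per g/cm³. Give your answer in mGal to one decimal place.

Drift-corrected reading = 981814.99 − (-0.387) = 981815.377 mGal
Free-air correction = 0.3086 × 1158.0 = 357.36 mGal
Free-air anomaly = 981815.377 − 982043.25 + (357.36) = 129.487 mGal
Bouguer slab correction = 0.04193 × 2.99 × 1158.0 = 145.18 mGal
Simple Bouguer anomaly = 129.487 − (145.18) = -15.693 mGal
Complete Bouguer anomaly = -15.693 + 4.69 = -11.003 mGal

-11.0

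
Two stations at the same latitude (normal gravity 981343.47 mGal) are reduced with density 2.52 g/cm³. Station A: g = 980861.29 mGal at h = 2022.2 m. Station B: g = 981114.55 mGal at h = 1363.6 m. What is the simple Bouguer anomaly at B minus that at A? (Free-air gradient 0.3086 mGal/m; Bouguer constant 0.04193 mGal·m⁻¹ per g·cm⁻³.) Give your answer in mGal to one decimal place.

Δg_SB(A) = 980861.29 − 981343.47 + 0.3086×2022.2 − 0.04193×2.52×2022.2 = -71.80 mGal
Δg_SB(B) = 981114.55 − 981343.47 + 0.3086×1363.6 − 0.04193×2.52×1363.6 = 47.80 mGal
Difference = 47.80 − (-71.80) = 119.60 mGal

119.6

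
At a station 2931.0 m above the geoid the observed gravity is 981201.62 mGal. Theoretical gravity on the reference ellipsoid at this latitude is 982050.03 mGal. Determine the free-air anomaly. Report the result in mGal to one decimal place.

Free-air correction = 0.3086 × 2931.0 = 904.51 mGal
Free-air anomaly = 981201.62 − 982050.03 + (904.51) = 56.10 mGal

56.1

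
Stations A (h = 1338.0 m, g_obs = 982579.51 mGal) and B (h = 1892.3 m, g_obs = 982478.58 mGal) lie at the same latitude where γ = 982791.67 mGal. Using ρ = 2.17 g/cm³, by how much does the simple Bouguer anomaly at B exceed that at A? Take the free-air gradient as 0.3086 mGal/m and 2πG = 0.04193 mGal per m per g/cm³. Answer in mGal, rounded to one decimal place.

Δg_SB(A) = 982579.51 − 982791.67 + 0.3086×1338.0 − 0.04193×2.17×1338.0 = 79.00 mGal
Δg_SB(B) = 982478.58 − 982791.67 + 0.3086×1892.3 − 0.04193×2.17×1892.3 = 98.70 mGal
Difference = 98.70 − (79.00) = 19.70 mGal

19.7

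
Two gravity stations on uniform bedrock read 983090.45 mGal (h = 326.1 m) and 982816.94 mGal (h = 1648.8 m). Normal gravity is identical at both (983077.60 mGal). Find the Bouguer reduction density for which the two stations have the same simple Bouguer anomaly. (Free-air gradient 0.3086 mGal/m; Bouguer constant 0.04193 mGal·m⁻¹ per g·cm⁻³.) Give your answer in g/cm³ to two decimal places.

Δg_obs = 982816.94 − 983090.45 = -273.51 mGal over Δh = 1648.8 − 326.1 = 1322.7 m
Equal Bouguer anomalies ⇒ Δg_obs + (0.3086 − 0.04193ρ)·Δh = 0
0.3086 − 0.04193ρ = −Δg_obs/Δh = 0.20678
ρ = (0.3086 − 0.20678) / 0.04193 = 2.43 g/cm³

2.43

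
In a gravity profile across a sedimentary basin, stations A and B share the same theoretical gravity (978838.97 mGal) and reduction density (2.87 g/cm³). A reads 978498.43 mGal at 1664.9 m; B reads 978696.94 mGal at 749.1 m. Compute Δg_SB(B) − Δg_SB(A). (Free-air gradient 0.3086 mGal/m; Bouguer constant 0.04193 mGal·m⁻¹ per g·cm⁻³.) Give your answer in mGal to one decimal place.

Δg_SB(A) = 978498.43 − 978838.97 + 0.3086×1664.9 − 0.04193×2.87×1664.9 = -27.10 mGal
Δg_SB(B) = 978696.94 − 978838.97 + 0.3086×749.1 − 0.04193×2.87×749.1 = -1.00 mGal
Difference = -1.00 − (-27.10) = 26.10 mGal

26.1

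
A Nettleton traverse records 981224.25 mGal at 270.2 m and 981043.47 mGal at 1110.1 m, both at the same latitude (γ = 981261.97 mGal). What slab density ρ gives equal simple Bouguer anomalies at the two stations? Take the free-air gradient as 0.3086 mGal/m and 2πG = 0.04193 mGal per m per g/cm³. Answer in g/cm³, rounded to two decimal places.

2.23

Δg_obs = 981043.47 − 981224.25 = -180.78 mGal over Δh = 1110.1 − 270.2 = 839.9 m
Equal Bouguer anomalies ⇒ Δg_obs + (0.3086 − 0.04193ρ)·Δh = 0
0.3086 − 0.04193ρ = −Δg_obs/Δh = 0.21524
ρ = (0.3086 − 0.21524) / 0.04193 = 2.23 g/cm³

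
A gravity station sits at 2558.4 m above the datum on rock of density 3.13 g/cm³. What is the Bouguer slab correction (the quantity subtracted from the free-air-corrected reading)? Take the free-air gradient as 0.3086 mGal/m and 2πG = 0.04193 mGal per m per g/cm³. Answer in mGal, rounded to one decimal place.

335.8

Bouguer slab correction = 0.04193 × 3.13 × 2558.4 = 335.8 mGal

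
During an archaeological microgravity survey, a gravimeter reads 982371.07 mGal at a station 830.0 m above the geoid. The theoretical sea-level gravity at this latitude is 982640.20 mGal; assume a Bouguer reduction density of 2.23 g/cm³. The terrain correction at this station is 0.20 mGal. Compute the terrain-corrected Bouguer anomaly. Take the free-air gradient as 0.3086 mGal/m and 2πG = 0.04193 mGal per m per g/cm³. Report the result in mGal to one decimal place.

Free-air correction = 0.3086 × 830.0 = 256.14 mGal
Free-air anomaly = 982371.07 − 982640.20 + (256.14) = -12.99 mGal
Bouguer slab correction = 0.04193 × 2.23 × 830.0 = 77.61 mGal
Simple Bouguer anomaly = -12.99 − (77.61) = -90.60 mGal
Complete Bouguer anomaly = -90.60 + 0.20 = -90.40 mGal

-90.4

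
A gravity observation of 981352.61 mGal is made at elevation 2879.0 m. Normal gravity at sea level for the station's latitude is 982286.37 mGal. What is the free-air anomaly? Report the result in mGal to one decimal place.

Free-air correction = 0.3086 × 2879.0 = 888.46 mGal
Free-air anomaly = 981352.61 − 982286.37 + (888.46) = -45.30 mGal

-45.3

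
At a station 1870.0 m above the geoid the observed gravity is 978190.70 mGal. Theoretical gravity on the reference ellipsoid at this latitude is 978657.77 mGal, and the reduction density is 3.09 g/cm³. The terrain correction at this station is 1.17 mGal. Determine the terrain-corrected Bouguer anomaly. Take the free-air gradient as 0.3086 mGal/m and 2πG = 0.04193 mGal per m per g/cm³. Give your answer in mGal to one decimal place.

Free-air correction = 0.3086 × 1870.0 = 577.08 mGal
Free-air anomaly = 978190.70 − 978657.77 + (577.08) = 110.01 mGal
Bouguer slab correction = 0.04193 × 3.09 × 1870.0 = 242.28 mGal
Simple Bouguer anomaly = 110.01 − (242.28) = -132.27 mGal
Complete Bouguer anomaly = -132.27 + 1.17 = -131.10 mGal

-131.1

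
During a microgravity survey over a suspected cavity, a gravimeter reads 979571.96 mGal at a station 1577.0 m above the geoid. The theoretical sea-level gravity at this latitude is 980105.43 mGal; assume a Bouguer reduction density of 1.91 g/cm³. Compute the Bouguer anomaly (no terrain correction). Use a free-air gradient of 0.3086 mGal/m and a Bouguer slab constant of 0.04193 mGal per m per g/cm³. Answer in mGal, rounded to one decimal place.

-173.1

Free-air correction = 0.3086 × 1577.0 = 486.66 mGal
Free-air anomaly = 979571.96 − 980105.43 + (486.66) = -46.81 mGal
Bouguer slab correction = 0.04193 × 1.91 × 1577.0 = 126.30 mGal
Simple Bouguer anomaly = -46.81 − (126.30) = -173.11 mGal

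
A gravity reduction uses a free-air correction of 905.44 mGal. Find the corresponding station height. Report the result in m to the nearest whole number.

2934

h = 905.44 / 0.3086 = 2934.02 m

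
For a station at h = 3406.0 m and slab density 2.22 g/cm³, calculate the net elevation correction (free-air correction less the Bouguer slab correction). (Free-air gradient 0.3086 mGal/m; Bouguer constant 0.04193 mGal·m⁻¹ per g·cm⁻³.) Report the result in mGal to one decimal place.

Combined gradient = 0.3086 − 0.04193 × 2.22 = 0.2155154 mGal/m
Combined elevation correction = 0.2155154 × 3406.0 = 734.0 mGal

734.0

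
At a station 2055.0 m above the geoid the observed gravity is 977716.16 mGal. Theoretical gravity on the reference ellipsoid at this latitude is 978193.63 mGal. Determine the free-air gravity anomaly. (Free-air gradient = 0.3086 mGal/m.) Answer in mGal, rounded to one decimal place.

Free-air correction = 0.3086 × 2055.0 = 634.17 mGal
Free-air anomaly = 977716.16 − 978193.63 + (634.17) = 156.70 mGal

156.7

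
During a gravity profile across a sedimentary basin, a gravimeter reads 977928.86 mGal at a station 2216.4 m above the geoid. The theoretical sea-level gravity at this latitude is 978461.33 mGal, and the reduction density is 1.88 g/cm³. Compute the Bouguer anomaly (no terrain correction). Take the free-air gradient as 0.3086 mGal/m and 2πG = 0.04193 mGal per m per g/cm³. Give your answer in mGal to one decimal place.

Free-air correction = 0.3086 × 2216.4 = 683.98 mGal
Free-air anomaly = 977928.86 − 978461.33 + (683.98) = 151.51 mGal
Bouguer slab correction = 0.04193 × 1.88 × 2216.4 = 174.72 mGal
Simple Bouguer anomaly = 151.51 − (174.72) = -23.21 mGal

-23.2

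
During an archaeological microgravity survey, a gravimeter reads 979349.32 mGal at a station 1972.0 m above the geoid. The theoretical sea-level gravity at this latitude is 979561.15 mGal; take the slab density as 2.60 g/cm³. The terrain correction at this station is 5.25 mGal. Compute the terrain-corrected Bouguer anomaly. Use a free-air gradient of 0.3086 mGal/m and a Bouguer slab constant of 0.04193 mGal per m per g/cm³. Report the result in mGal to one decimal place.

Free-air correction = 0.3086 × 1972.0 = 608.56 mGal
Free-air anomaly = 979349.32 − 979561.15 + (608.56) = 396.73 mGal
Bouguer slab correction = 0.04193 × 2.60 × 1972.0 = 214.98 mGal
Simple Bouguer anomaly = 396.73 − (214.98) = 181.75 mGal
Complete Bouguer anomaly = 181.75 + 5.25 = 187.00 mGal

187.0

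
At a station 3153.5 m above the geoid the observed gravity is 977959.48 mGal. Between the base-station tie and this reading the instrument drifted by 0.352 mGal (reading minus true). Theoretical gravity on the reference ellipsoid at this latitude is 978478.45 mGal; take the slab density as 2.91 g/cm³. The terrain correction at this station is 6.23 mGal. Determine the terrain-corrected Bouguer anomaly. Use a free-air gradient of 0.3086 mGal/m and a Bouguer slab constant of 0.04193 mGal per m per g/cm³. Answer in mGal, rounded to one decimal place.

Drift-corrected reading = 977959.48 − (0.352) = 977959.128 mGal
Free-air correction = 0.3086 × 3153.5 = 973.17 mGal
Free-air anomaly = 977959.128 − 978478.45 + (973.17) = 453.848 mGal
Bouguer slab correction = 0.04193 × 2.91 × 3153.5 = 384.78 mGal
Simple Bouguer anomaly = 453.848 − (384.78) = 69.068 mGal
Complete Bouguer anomaly = 69.068 + 6.23 = 75.298 mGal

75.3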